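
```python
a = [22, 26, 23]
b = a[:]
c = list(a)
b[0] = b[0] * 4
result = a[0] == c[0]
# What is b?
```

After line 1: a = [22, 26, 23]
After line 2 (b = a[:], copy): a = [22, 26, 23], b = [22, 26, 23]
After line 3 (c = list(a) is a copy, new object): c = [22, 26, 23]
After line 4 (b[0] = 22 * 4 = 88; only b mutates (copy)): a = [22, 26, 23], b = [88, 26, 23], c = [22, 26, 23]
After line 5 (a[0] = 22, c[0] = 22; result = True)

[88, 26, 23]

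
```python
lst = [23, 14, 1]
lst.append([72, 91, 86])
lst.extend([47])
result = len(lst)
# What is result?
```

After line 1: lst = [23, 14, 1]
After line 2 (append adds [72, 91, 86] as single element): lst = [23, 14, 1, [72, 91, 86]]
After line 3 (extend unpacks [47], adds 47): lst = [23, 14, 1, [72, 91, 86], 47]
After line 4: result = len(lst) = 5

5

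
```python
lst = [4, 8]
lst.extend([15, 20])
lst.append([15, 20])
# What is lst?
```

After line 1: lst = [4, 8]
After line 2 (extend unpacks [15, 20]): lst = [4, 8, 15, 20]
After line 3 (append adds [15, 20] as single element): lst = [4, 8, 15, 20, [15, 20]]

[4, 8, 15, 20, [15, 20]]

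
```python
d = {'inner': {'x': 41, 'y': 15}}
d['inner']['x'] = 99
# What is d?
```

After line 1: d = {'inner': {'x': 41, 'y': 15}}
After line 2 (inner x overwritten): d = {'inner': {'x': 99, 'y': 15}}

{'inner': {'x': 99, 'y': 15}}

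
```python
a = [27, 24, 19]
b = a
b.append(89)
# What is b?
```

After line 1: a = [27, 24, 19]
After line 2 (b = a is an alias, same object): a = [27, 24, 19], b = [27, 24, 19]
After line 3 (b.append mutates the shared list): a = [27, 24, 19, 89], b = [27, 24, 19, 89]

[27, 24, 19, 89]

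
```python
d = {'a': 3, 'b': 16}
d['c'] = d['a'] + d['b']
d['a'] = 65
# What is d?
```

After line 1: d = {'a': 3, 'b': 16}
After line 2 (d['c'] = 3 + 16): d = {'a': 3, 'b': 16, 'c': 19}
After line 3: d = {'a': 65, 'b': 16, 'c': 19}

{'a': 65, 'b': 16, 'c': 19}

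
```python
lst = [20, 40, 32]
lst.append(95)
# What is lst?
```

[20, 40, 32, 95]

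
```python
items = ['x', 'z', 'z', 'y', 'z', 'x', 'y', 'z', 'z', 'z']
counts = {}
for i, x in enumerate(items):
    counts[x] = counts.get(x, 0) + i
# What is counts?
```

Initial: counts = {}, items = ['x', 'z', 'z', 'y', 'z', 'x', 'y', 'z', 'z', 'z']
i=0, x='x': counts = {'x': 0}
i=1, x='z': counts = {'x': 0, 'z': 1}
i=2, x='z': counts = {'x': 0, 'z': 3}
i=3, x='y': counts = {'x': 0, 'z': 3, 'y': 3}
i=4, x='z': counts = {'x': 0, 'z': 7, 'y': 3}
i=5, x='x': counts = {'x': 5, 'z': 7, 'y': 3}
i=6, x='y': counts = {'x': 5, 'z': 7, 'y': 9}
i=7, x='z': counts = {'x': 5, 'z': 14, 'y': 9}
i=8, x='z': counts = {'x': 5, 'z': 22, 'y': 9}
i=9, x='z': counts = {'x': 5, 'z': 31, 'y': 9}

{'x': 5, 'z': 31, 'y': 9}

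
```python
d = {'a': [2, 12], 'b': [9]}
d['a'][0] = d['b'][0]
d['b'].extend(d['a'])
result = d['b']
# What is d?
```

After line 1: d = {'a': [2, 12], 'b': [9]}
After line 2 (a[0] = b[0] = 9): d = {'a': [9, 12], 'b': [9]}
After line 3 (b.extend(a) appends [9, 12]): d = {'a': [9, 12], 'b': [9, 9, 12]}
After line 4: result = d['b'] = [9, 9, 12]

{'a': [9, 12], 'b': [9, 9, 12]}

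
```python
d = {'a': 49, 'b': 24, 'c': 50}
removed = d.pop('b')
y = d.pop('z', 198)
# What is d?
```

After line 1: d = {'a': 49, 'b': 24, 'c': 50}
After line 2 (pop 'b' returns 24): d = {'a': 49, 'c': 50}, removed = 24
After line 3 (pop 'z' missing, returns default 198): d = {'a': 49, 'c': 50}, y = 198

{'a': 49, 'c': 50}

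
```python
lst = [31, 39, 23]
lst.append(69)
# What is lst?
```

[31, 39, 23, 69]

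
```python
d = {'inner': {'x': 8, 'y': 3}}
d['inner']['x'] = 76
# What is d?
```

After line 1: d = {'inner': {'x': 8, 'y': 3}}
After line 2 (inner x overwritten): d = {'inner': {'x': 76, 'y': 3}}

{'inner': {'x': 76, 'y': 3}}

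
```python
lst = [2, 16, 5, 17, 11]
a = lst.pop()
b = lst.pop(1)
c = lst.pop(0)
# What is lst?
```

After line 1: lst = [2, 16, 5, 17, 11]
After line 2 (pop() -> a = 11): lst = [2, 16, 5, 17]
After line 3 (pop(1) -> b = 16): lst = [2, 5, 17]
After line 4 (pop(0) -> c = 2): lst = [5, 17]

[5, 17]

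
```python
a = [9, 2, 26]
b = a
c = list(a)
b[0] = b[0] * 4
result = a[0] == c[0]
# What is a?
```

After line 1: a = [9, 2, 26]
After line 2 (b = a, alias): a = [9, 2, 26], b = [9, 2, 26]
After line 3 (c = list(a) is a copy, new object): c = [9, 2, 26]
After line 4 (b[0] = 9 * 4 = 36; mutates shared a/b): a = b = [36, 2, 26], c = [9, 2, 26]
After line 5 (a[0] = 36, c[0] = 9; result = False)

[36, 2, 26]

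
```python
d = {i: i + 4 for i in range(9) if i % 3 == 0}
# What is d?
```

{0: 4, 3: 7, 6: 10}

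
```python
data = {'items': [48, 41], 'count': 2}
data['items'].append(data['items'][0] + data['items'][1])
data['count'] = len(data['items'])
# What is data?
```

After line 1: data = {'items': [48, 41], 'count': 2}
After line 2 (append 48 + 41 = 89): data = {'items': [48, 41, 89], 'count': 2}
After line 3 (count = len(items) = 3): data = {'items': [48, 41, 89], 'count': 3}

{'items': [48, 41, 89], 'count': 3}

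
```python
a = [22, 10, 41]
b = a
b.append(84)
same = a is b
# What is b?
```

After line 1: a = [22, 10, 41]
After line 2 (b = a is an alias, same object): a = [22, 10, 41], b = [22, 10, 41]
After line 3 (b.append mutates the shared list): a = [22, 10, 41, 84], b = [22, 10, 41, 84]
After line 4 (same = a is b; same object -> True): same = True

[22, 10, 41, 84]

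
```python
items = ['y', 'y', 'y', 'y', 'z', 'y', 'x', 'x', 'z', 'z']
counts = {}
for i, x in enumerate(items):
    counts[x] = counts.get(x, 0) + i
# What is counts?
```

Initial: counts = {}, items = ['y', 'y', 'y', 'y', 'z', 'y', 'x', 'x', 'z', 'z']
i=0, x='y': counts = {'y': 0}
i=1, x='y': counts = {'y': 1}
i=2, x='y': counts = {'y': 3}
i=3, x='y': counts = {'y': 6}
i=4, x='z': counts = {'y': 6, 'z': 4}
i=5, x='y': counts = {'y': 11, 'z': 4}
i=6, x='x': counts = {'y': 11, 'z': 4, 'x': 6}
i=7, x='x': counts = {'y': 11, 'z': 4, 'x': 13}
i=8, x='z': counts = {'y': 11, 'z': 12, 'x': 13}
i=9, x='z': counts = {'y': 11, 'z': 21, 'x': 13}

{'y': 11, 'z': 21, 'x': 13}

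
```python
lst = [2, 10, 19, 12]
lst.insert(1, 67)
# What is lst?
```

[2, 67, 10, 19, 12]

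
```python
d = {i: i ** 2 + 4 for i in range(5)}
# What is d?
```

{0: 4, 1: 5, 2: 8, 3: 13, 4: 20}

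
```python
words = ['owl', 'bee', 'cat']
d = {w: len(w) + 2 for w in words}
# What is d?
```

{'owl': 5, 'bee': 5, 'cat': 5}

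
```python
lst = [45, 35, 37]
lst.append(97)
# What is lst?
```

[45, 35, 37, 97]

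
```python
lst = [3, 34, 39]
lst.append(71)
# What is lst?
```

[3, 34, 39, 71]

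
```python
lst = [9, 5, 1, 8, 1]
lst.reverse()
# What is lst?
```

[1, 8, 1, 5, 9]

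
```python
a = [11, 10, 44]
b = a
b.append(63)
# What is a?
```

After line 1: a = [11, 10, 44]
After line 2 (b = a is an alias, same object): a = [11, 10, 44], b = [11, 10, 44]
After line 3 (b.append mutates the shared list): a = [11, 10, 44, 63], b = [11, 10, 44, 63]

[11, 10, 44, 63]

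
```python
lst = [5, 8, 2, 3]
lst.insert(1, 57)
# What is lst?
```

[5, 57, 8, 2, 3]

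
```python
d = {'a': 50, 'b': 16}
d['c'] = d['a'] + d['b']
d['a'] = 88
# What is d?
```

After line 1: d = {'a': 50, 'b': 16}
After line 2 (d['c'] = 50 + 16): d = {'a': 50, 'b': 16, 'c': 66}
After line 3: d = {'a': 88, 'b': 16, 'c': 66}

{'a': 88, 'b': 16, 'c': 66}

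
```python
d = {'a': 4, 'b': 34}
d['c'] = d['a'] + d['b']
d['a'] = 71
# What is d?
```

After line 1: d = {'a': 4, 'b': 34}
After line 2 (d['c'] = 4 + 34): d = {'a': 4, 'b': 34, 'c': 38}
After line 3: d = {'a': 71, 'b': 34, 'c': 38}

{'a': 71, 'b': 34, 'c': 38}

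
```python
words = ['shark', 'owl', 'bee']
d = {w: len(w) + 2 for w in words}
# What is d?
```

{'shark': 7, 'owl': 5, 'bee': 5}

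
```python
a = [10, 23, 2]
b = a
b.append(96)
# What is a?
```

After line 1: a = [10, 23, 2]
After line 2 (b = a is an alias, same object): a = [10, 23, 2], b = [10, 23, 2]
After line 3 (b.append mutates the shared list): a = [10, 23, 2, 96], b = [10, 23, 2, 96]

[10, 23, 2, 96]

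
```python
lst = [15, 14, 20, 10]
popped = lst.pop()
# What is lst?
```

[15, 14, 20]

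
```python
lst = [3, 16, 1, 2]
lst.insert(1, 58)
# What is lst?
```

[3, 58, 16, 1, 2]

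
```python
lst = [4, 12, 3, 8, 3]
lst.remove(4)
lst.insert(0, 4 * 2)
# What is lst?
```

After line 1: lst = [4, 12, 3, 8, 3]
After line 2 (remove first 4): lst = [12, 3, 8, 3]
After line 3 (insert 8 at index 0): lst = [8, 12, 3, 8, 3]

[8, 12, 3, 8, 3]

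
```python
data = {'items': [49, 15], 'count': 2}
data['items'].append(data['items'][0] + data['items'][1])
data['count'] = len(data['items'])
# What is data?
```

After line 1: data = {'items': [49, 15], 'count': 2}
After line 2 (append 49 + 15 = 64): data = {'items': [49, 15, 64], 'count': 2}
After line 3 (count = len(items) = 3): data = {'items': [49, 15, 64], 'count': 3}

{'items': [49, 15, 64], 'count': 3}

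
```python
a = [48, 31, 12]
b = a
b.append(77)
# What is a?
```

After line 1: a = [48, 31, 12]
After line 2 (b = a is an alias, same object): a = [48, 31, 12], b = [48, 31, 12]
After line 3 (b.append mutates the shared list): a = [48, 31, 12, 77], b = [48, 31, 12, 77]

[48, 31, 12, 77]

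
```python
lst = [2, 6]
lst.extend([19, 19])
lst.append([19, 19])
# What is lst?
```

After line 1: lst = [2, 6]
After line 2 (extend unpacks [19, 19]): lst = [2, 6, 19, 19]
After line 3 (append adds [19, 19] as single element): lst = [2, 6, 19, 19, [19, 19]]

[2, 6, 19, 19, [19, 19]]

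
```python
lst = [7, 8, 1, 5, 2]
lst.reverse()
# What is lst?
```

[2, 5, 1, 8, 7]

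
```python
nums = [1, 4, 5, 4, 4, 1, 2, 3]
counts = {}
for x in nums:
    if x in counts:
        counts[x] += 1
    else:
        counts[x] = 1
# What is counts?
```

Initial: counts = {}, nums = [1, 4, 5, 4, 4, 1, 2, 3]
See 1: counts = {1: 1}
See 4: counts = {1: 1, 4: 1}
See 5: counts = {1: 1, 4: 1, 5: 1}
See 4: counts = {1: 1, 4: 2, 5: 1}
See 4: counts = {1: 1, 4: 3, 5: 1}
See 1: counts = {1: 2, 4: 3, 5: 1}
See 2: counts = {1: 2, 4: 3, 5: 1, 2: 1}
See 3: counts = {1: 2, 4: 3, 5: 1, 2: 1, 3: 1}

{1: 2, 4: 3, 5: 1, 2: 1, 3: 1}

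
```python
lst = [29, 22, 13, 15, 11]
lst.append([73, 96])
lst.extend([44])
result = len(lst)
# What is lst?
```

After line 1: lst = [29, 22, 13, 15, 11]
After line 2 (append adds [73, 96] as single element): lst = [29, 22, 13, 15, 11, [73, 96]]
After line 3 (extend unpacks [44], adds 44): lst = [29, 22, 13, 15, 11, [73, 96], 44]
After line 4: result = len(lst) = 7

[29, 22, 13, 15, 11, [73, 96], 44]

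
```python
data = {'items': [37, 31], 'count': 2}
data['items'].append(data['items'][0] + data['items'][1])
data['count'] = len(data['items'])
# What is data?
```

After line 1: data = {'items': [37, 31], 'count': 2}
After line 2 (append 37 + 31 = 68): data = {'items': [37, 31, 68], 'count': 2}
After line 3 (count = len(items) = 3): data = {'items': [37, 31, 68], 'count': 3}

{'items': [37, 31, 68], 'count': 3}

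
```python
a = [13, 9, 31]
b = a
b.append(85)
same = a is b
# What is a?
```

After line 1: a = [13, 9, 31]
After line 2 (b = a is an alias, same object): a = [13, 9, 31], b = [13, 9, 31]
After line 3 (b.append mutates the shared list): a = [13, 9, 31, 85], b = [13, 9, 31, 85]
After line 4 (same = a is b; same object -> True): same = True

[13, 9, 31, 85]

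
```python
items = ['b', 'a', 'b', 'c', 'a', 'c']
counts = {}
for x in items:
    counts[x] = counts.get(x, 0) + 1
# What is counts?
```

Initial: counts = {}, items = ['b', 'a', 'b', 'c', 'a', 'c']
See 'b': counts = {'b': 1}
See 'a': counts = {'b': 1, 'a': 1}
See 'b': counts = {'b': 2, 'a': 1}
See 'c': counts = {'b': 2, 'a': 1, 'c': 1}
See 'a': counts = {'b': 2, 'a': 2, 'c': 1}
See 'c': counts = {'b': 2, 'a': 2, 'c': 2}

{'b': 2, 'a': 2, 'c': 2}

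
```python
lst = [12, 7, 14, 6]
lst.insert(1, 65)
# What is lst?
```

[12, 65, 7, 14, 6]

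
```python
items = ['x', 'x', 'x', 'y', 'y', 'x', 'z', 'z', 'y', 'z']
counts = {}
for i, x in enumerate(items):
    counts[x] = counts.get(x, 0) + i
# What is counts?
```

Initial: counts = {}, items = ['x', 'x', 'x', 'y', 'y', 'x', 'z', 'z', 'y', 'z']
i=0, x='x': counts = {'x': 0}
i=1, x='x': counts = {'x': 1}
i=2, x='x': counts = {'x': 3}
i=3, x='y': counts = {'x': 3, 'y': 3}
i=4, x='y': counts = {'x': 3, 'y': 7}
i=5, x='x': counts = {'x': 8, 'y': 7}
i=6, x='z': counts = {'x': 8, 'y': 7, 'z': 6}
i=7, x='z': counts = {'x': 8, 'y': 7, 'z': 13}
i=8, x='y': counts = {'x': 8, 'y': 15, 'z': 13}
i=9, x='z': counts = {'x': 8, 'y': 15, 'z': 22}

{'x': 8, 'y': 15, 'z': 22}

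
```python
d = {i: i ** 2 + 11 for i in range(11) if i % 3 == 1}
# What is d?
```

{1: 12, 4: 27, 7: 60, 10: 111}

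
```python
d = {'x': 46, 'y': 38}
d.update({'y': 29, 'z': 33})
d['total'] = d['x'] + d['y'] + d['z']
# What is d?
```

After line 1: d = {'x': 46, 'y': 38}
After line 2 (y overwritten, z added): d = {'x': 46, 'y': 29, 'z': 33}
After line 3 (total = 46 + 29 + 33 = 108): d = {'x': 46, 'y': 29, 'z': 33, 'total': 108}

{'x': 46, 'y': 29, 'z': 33, 'total': 108}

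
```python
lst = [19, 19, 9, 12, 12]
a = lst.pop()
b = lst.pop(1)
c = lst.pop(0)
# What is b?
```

After line 1: lst = [19, 19, 9, 12, 12]
After line 2 (pop() -> a = 12): lst = [19, 19, 9, 12]
After line 3 (pop(1) -> b = 19): lst = [19, 9, 12]
After line 4 (pop(0) -> c = 19): lst = [9, 12]

19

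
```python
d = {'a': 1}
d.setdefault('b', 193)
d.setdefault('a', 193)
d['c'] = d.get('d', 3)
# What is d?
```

After line 1: d = {'a': 1}
After line 2 (setdefault adds 'b'=193): d = {'a': 1, 'b': 193}
After line 3 (setdefault 'a' no-op, already exists): d = {'a': 1, 'b': 193}
After line 4 (get('d', 3) returns default since 'd' not in d): d = {'a': 1, 'b': 193, 'c': 3}

{'a': 1, 'b': 193, 'c': 3}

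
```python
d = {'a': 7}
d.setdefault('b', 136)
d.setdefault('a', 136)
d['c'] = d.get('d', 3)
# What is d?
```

After line 1: d = {'a': 7}
After line 2 (setdefault adds 'b'=136): d = {'a': 7, 'b': 136}
After line 3 (setdefault 'a' no-op, already exists): d = {'a': 7, 'b': 136}
After line 4 (get('d', 3) returns default since 'd' not in d): d = {'a': 7, 'b': 136, 'c': 3}

{'a': 7, 'b': 136, 'c': 3}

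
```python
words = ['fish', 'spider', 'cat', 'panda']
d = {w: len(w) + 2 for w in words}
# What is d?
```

{'fish': 6, 'spider': 8, 'cat': 5, 'panda': 7}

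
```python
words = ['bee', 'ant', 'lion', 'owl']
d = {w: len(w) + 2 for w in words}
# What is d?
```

{'bee': 5, 'ant': 5, 'lion': 6, 'owl': 5}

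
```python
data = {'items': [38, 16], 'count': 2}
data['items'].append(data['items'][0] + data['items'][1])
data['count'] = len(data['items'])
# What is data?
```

After line 1: data = {'items': [38, 16], 'count': 2}
After line 2 (append 38 + 16 = 54): data = {'items': [38, 16, 54], 'count': 2}
After line 3 (count = len(items) = 3): data = {'items': [38, 16, 54], 'count': 3}

{'items': [38, 16, 54], 'count': 3}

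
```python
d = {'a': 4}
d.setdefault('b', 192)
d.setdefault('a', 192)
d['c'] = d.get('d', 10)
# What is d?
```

After line 1: d = {'a': 4}
After line 2 (setdefault adds 'b'=192): d = {'a': 4, 'b': 192}
After line 3 (setdefault 'a' no-op, already exists): d = {'a': 4, 'b': 192}
After line 4 (get('d', 10) returns default since 'd' not in d): d = {'a': 4, 'b': 192, 'c': 10}

{'a': 4, 'b': 192, 'c': 10}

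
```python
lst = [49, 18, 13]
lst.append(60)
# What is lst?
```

[49, 18, 13, 60]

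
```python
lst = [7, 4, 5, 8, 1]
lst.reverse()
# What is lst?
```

[1, 8, 5, 4, 7]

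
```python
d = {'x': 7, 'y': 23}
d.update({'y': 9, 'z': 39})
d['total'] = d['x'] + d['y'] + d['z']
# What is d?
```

After line 1: d = {'x': 7, 'y': 23}
After line 2 (y overwritten, z added): d = {'x': 7, 'y': 9, 'z': 39}
After line 3 (total = 7 + 9 + 39 = 55): d = {'x': 7, 'y': 9, 'z': 39, 'total': 55}

{'x': 7, 'y': 9, 'z': 39, 'total': 55}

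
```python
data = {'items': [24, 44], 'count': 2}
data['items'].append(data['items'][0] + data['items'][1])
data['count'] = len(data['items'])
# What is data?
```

After line 1: data = {'items': [24, 44], 'count': 2}
After line 2 (append 24 + 44 = 68): data = {'items': [24, 44, 68], 'count': 2}
After line 3 (count = len(items) = 3): data = {'items': [24, 44, 68], 'count': 3}

{'items': [24, 44, 68], 'count': 3}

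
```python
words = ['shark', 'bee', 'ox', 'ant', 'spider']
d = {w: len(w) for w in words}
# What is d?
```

{'shark': 5, 'bee': 3, 'ox': 2, 'ant': 3, 'spider': 6}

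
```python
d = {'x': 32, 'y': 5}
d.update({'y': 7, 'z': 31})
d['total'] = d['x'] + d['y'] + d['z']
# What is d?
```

After line 1: d = {'x': 32, 'y': 5}
After line 2 (y overwritten, z added): d = {'x': 32, 'y': 7, 'z': 31}
After line 3 (total = 32 + 7 + 31 = 70): d = {'x': 32, 'y': 7, 'z': 31, 'total': 70}

{'x': 32, 'y': 7, 'z': 31, 'total': 70}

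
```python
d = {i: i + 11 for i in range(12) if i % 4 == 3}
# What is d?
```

{3: 14, 7: 18, 11: 22}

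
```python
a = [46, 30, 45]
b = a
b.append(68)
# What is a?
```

After line 1: a = [46, 30, 45]
After line 2 (b = a is an alias, same object): a = [46, 30, 45], b = [46, 30, 45]
After line 3 (b.append mutates the shared list): a = [46, 30, 45, 68], b = [46, 30, 45, 68]

[46, 30, 45, 68]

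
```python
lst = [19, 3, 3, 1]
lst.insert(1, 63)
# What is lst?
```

[19, 63, 3, 3, 1]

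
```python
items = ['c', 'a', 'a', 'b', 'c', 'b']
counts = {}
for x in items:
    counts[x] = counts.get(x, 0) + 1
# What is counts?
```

Initial: counts = {}, items = ['c', 'a', 'a', 'b', 'c', 'b']
See 'c': counts = {'c': 1}
See 'a': counts = {'c': 1, 'a': 1}
See 'a': counts = {'c': 1, 'a': 2}
See 'b': counts = {'c': 1, 'a': 2, 'b': 1}
See 'c': counts = {'c': 2, 'a': 2, 'b': 1}
See 'b': counts = {'c': 2, 'a': 2, 'b': 2}

{'c': 2, 'a': 2, 'b': 2}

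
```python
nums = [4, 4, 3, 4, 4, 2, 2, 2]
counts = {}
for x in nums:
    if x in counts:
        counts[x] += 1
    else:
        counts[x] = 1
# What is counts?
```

Initial: counts = {}, nums = [4, 4, 3, 4, 4, 2, 2, 2]
See 4: counts = {4: 1}
See 4: counts = {4: 2}
See 3: counts = {4: 2, 3: 1}
See 4: counts = {4: 3, 3: 1}
See 4: counts = {4: 4, 3: 1}
See 2: counts = {4: 4, 3: 1, 2: 1}
See 2: counts = {4: 4, 3: 1, 2: 2}
See 2: counts = {4: 4, 3: 1, 2: 3}

{4: 4, 3: 1, 2: 3}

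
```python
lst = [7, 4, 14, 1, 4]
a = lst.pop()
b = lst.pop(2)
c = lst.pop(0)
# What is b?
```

After line 1: lst = [7, 4, 14, 1, 4]
After line 2 (pop() -> a = 4): lst = [7, 4, 14, 1]
After line 3 (pop(2) -> b = 14): lst = [7, 4, 1]
After line 4 (pop(0) -> c = 7): lst = [4, 1]

14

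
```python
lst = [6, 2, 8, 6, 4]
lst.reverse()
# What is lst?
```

[4, 6, 8, 2, 6]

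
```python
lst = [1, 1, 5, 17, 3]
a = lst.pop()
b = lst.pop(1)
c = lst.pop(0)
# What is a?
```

After line 1: lst = [1, 1, 5, 17, 3]
After line 2 (pop() -> a = 3): lst = [1, 1, 5, 17]
After line 3 (pop(1) -> b = 1): lst = [1, 5, 17]
After line 4 (pop(0) -> c = 1): lst = [5, 17]

3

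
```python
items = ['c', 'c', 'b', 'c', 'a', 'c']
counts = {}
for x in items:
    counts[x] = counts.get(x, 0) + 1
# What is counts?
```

Initial: counts = {}, items = ['c', 'c', 'b', 'c', 'a', 'c']
See 'c': counts = {'c': 1}
See 'c': counts = {'c': 2}
See 'b': counts = {'c': 2, 'b': 1}
See 'c': counts = {'c': 3, 'b': 1}
See 'a': counts = {'c': 3, 'b': 1, 'a': 1}
See 'c': counts = {'c': 4, 'b': 1, 'a': 1}

{'c': 4, 'b': 1, 'a': 1}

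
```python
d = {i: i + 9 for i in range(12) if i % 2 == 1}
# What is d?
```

{1: 10, 3: 12, 5: 14, 7: 16, 9: 18, 11: 20}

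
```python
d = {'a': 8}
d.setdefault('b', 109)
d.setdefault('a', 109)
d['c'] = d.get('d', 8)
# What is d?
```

After line 1: d = {'a': 8}
After line 2 (setdefault adds 'b'=109): d = {'a': 8, 'b': 109}
After line 3 (setdefault 'a' no-op, already exists): d = {'a': 8, 'b': 109}
After line 4 (get('d', 8) returns default since 'd' not in d): d = {'a': 8, 'b': 109, 'c': 8}

{'a': 8, 'b': 109, 'c': 8}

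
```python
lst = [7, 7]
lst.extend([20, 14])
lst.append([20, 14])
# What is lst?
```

After line 1: lst = [7, 7]
After line 2 (extend unpacks [20, 14]): lst = [7, 7, 20, 14]
After line 3 (append adds [20, 14] as single element): lst = [7, 7, 20, 14, [20, 14]]

[7, 7, 20, 14, [20, 14]]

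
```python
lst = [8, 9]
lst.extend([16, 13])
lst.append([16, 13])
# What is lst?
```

After line 1: lst = [8, 9]
After line 2 (extend unpacks [16, 13]): lst = [8, 9, 16, 13]
After line 3 (append adds [16, 13] as single element): lst = [8, 9, 16, 13, [16, 13]]

[8, 9, 16, 13, [16, 13]]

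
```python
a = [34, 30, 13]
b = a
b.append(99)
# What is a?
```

After line 1: a = [34, 30, 13]
After line 2 (b = a is an alias, same object): a = [34, 30, 13], b = [34, 30, 13]
After line 3 (b.append mutates the shared list): a = [34, 30, 13, 99], b = [34, 30, 13, 99]

[34, 30, 13, 99]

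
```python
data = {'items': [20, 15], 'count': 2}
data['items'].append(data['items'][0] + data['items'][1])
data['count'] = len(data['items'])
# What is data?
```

After line 1: data = {'items': [20, 15], 'count': 2}
After line 2 (append 20 + 15 = 35): data = {'items': [20, 15, 35], 'count': 2}
After line 3 (count = len(items) = 3): data = {'items': [20, 15, 35], 'count': 3}

{'items': [20, 15, 35], 'count': 3}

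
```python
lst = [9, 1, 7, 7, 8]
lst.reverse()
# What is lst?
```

[8, 7, 7, 1, 9]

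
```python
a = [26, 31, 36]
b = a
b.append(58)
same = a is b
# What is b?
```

After line 1: a = [26, 31, 36]
After line 2 (b = a is an alias, same object): a = [26, 31, 36], b = [26, 31, 36]
After line 3 (b.append mutates the shared list): a = [26, 31, 36, 58], b = [26, 31, 36, 58]
After line 4 (same = a is b; same object -> True): same = True

[26, 31, 36, 58]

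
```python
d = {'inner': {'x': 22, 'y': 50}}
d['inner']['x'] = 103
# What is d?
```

After line 1: d = {'inner': {'x': 22, 'y': 50}}
After line 2 (inner x overwritten): d = {'inner': {'x': 103, 'y': 50}}

{'inner': {'x': 103, 'y': 50}}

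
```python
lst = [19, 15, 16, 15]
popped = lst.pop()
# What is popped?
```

15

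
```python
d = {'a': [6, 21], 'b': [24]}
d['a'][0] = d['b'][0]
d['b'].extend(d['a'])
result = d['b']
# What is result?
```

After line 1: d = {'a': [6, 21], 'b': [24]}
After line 2 (a[0] = b[0] = 24): d = {'a': [24, 21], 'b': [24]}
After line 3 (b.extend(a) appends [24, 21]): d = {'a': [24, 21], 'b': [24, 24, 21]}
After line 4: result = d['b'] = [24, 24, 21]

[24, 24, 21]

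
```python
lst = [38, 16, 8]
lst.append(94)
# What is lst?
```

[38, 16, 8, 94]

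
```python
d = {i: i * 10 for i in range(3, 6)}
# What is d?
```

{3: 30, 4: 40, 5: 50}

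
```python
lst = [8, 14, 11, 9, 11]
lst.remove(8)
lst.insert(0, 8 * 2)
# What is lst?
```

After line 1: lst = [8, 14, 11, 9, 11]
After line 2 (remove first 8): lst = [14, 11, 9, 11]
After line 3 (insert 16 at index 0): lst = [16, 14, 11, 9, 11]

[16, 14, 11, 9, 11]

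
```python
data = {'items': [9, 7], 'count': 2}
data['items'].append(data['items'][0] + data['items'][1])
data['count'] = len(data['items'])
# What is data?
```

After line 1: data = {'items': [9, 7], 'count': 2}
After line 2 (append 9 + 7 = 16): data = {'items': [9, 7, 16], 'count': 2}
After line 3 (count = len(items) = 3): data = {'items': [9, 7, 16], 'count': 3}

{'items': [9, 7, 16], 'count': 3}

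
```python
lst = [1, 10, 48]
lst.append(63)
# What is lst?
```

[1, 10, 48, 63]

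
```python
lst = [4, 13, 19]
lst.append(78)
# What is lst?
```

[4, 13, 19, 78]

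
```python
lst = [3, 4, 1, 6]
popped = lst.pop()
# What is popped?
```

6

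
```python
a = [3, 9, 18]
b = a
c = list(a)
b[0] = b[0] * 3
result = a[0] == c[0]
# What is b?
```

After line 1: a = [3, 9, 18]
After line 2 (b = a, alias): a = [3, 9, 18], b = [3, 9, 18]
After line 3 (c = list(a) is a copy, new object): c = [3, 9, 18]
After line 4 (b[0] = 3 * 3 = 9; mutates shared a/b): a = b = [9, 9, 18], c = [3, 9, 18]
After line 5 (a[0] = 9, c[0] = 3; result = False)

[9, 9, 18]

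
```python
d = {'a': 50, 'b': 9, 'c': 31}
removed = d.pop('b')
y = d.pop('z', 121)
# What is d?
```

After line 1: d = {'a': 50, 'b': 9, 'c': 31}
After line 2 (pop 'b' returns 9): d = {'a': 50, 'c': 31}, removed = 9
After line 3 (pop 'z' missing, returns default 121): d = {'a': 50, 'c': 31}, y = 121

{'a': 50, 'c': 31}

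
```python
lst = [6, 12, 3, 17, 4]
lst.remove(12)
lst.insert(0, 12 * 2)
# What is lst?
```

After line 1: lst = [6, 12, 3, 17, 4]
After line 2 (remove first 12): lst = [6, 3, 17, 4]
After line 3 (insert 24 at index 0): lst = [24, 6, 3, 17, 4]

[24, 6, 3, 17, 4]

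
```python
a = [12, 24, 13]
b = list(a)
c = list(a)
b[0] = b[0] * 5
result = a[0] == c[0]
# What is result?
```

After line 1: a = [12, 24, 13]
After line 2 (b = list(a), copy): a = [12, 24, 13], b = [12, 24, 13]
After line 3 (c = list(a) is a copy, new object): c = [12, 24, 13]
After line 4 (b[0] = 12 * 5 = 60; only b mutates (copy)): a = [12, 24, 13], b = [60, 24, 13], c = [12, 24, 13]
After line 5 (a[0] = 12, c[0] = 12; result = True)

True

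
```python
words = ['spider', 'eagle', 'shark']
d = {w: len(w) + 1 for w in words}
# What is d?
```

{'spider': 7, 'eagle': 6, 'shark': 6}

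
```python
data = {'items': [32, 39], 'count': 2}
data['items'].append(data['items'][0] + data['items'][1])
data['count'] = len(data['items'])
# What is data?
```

After line 1: data = {'items': [32, 39], 'count': 2}
After line 2 (append 32 + 39 = 71): data = {'items': [32, 39, 71], 'count': 2}
After line 3 (count = len(items) = 3): data = {'items': [32, 39, 71], 'count': 3}

{'items': [32, 39, 71], 'count': 3}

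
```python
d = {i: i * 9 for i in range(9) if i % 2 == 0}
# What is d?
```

{0: 0, 2: 18, 4: 36, 6: 54, 8: 72}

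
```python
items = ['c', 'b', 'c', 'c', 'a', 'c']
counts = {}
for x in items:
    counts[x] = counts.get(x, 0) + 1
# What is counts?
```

Initial: counts = {}, items = ['c', 'b', 'c', 'c', 'a', 'c']
See 'c': counts = {'c': 1}
See 'b': counts = {'c': 1, 'b': 1}
See 'c': counts = {'c': 2, 'b': 1}
See 'c': counts = {'c': 3, 'b': 1}
See 'a': counts = {'c': 3, 'b': 1, 'a': 1}
See 'c': counts = {'c': 4, 'b': 1, 'a': 1}

{'c': 4, 'b': 1, 'a': 1}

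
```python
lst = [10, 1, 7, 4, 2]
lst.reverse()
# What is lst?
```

[2, 4, 7, 1, 10]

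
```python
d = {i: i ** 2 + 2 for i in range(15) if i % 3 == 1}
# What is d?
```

{1: 3, 4: 18, 7: 51, 10: 102, 13: 171}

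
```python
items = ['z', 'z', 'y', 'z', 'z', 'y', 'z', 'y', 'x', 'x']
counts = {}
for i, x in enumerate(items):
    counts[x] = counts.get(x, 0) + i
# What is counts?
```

Initial: counts = {}, items = ['z', 'z', 'y', 'z', 'z', 'y', 'z', 'y', 'x', 'x']
i=0, x='z': counts = {'z': 0}
i=1, x='z': counts = {'z': 1}
i=2, x='y': counts = {'z': 1, 'y': 2}
i=3, x='z': counts = {'z': 4, 'y': 2}
i=4, x='z': counts = {'z': 8, 'y': 2}
i=5, x='y': counts = {'z': 8, 'y': 7}
i=6, x='z': counts = {'z': 14, 'y': 7}
i=7, x='y': counts = {'z': 14, 'y': 14}
i=8, x='x': counts = {'z': 14, 'y': 14, 'x': 8}
i=9, x='x': counts = {'z': 14, 'y': 14, 'x': 17}

{'z': 14, 'y': 14, 'x': 17}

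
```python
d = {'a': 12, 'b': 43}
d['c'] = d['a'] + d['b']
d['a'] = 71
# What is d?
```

After line 1: d = {'a': 12, 'b': 43}
After line 2 (d['c'] = 12 + 43): d = {'a': 12, 'b': 43, 'c': 55}
After line 3: d = {'a': 71, 'b': 43, 'c': 55}

{'a': 71, 'b': 43, 'c': 55}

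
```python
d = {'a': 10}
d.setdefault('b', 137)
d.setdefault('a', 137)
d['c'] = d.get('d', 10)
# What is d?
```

After line 1: d = {'a': 10}
After line 2 (setdefault adds 'b'=137): d = {'a': 10, 'b': 137}
After line 3 (setdefault 'a' no-op, already exists): d = {'a': 10, 'b': 137}
After line 4 (get('d', 10) returns default since 'd' not in d): d = {'a': 10, 'b': 137, 'c': 10}

{'a': 10, 'b': 137, 'c': 10}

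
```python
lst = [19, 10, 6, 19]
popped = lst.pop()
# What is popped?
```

19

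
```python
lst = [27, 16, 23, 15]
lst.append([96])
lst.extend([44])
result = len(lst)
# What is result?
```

After line 1: lst = [27, 16, 23, 15]
After line 2 (append adds [96] as single element): lst = [27, 16, 23, 15, [96]]
After line 3 (extend unpacks [44], adds 44): lst = [27, 16, 23, 15, [96], 44]
After line 4: result = len(lst) = 6

6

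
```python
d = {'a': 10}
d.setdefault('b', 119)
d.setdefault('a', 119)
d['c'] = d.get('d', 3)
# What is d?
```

After line 1: d = {'a': 10}
After line 2 (setdefault adds 'b'=119): d = {'a': 10, 'b': 119}
After line 3 (setdefault 'a' no-op, already exists): d = {'a': 10, 'b': 119}
After line 4 (get('d', 3) returns default since 'd' not in d): d = {'a': 10, 'b': 119, 'c': 3}

{'a': 10, 'b': 119, 'c': 3}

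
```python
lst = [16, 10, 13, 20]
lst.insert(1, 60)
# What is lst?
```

[16, 60, 10, 13, 20]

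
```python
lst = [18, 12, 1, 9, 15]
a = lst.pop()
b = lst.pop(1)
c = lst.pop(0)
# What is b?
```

After line 1: lst = [18, 12, 1, 9, 15]
After line 2 (pop() -> a = 15): lst = [18, 12, 1, 9]
After line 3 (pop(1) -> b = 12): lst = [18, 1, 9]
After line 4 (pop(0) -> c = 18): lst = [1, 9]

12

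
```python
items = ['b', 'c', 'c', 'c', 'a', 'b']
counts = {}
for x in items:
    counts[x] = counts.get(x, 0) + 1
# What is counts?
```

Initial: counts = {}, items = ['b', 'c', 'c', 'c', 'a', 'b']
See 'b': counts = {'b': 1}
See 'c': counts = {'b': 1, 'c': 1}
See 'c': counts = {'b': 1, 'c': 2}
See 'c': counts = {'b': 1, 'c': 3}
See 'a': counts = {'b': 1, 'c': 3, 'a': 1}
See 'b': counts = {'b': 2, 'c': 3, 'a': 1}

{'b': 2, 'c': 3, 'a': 1}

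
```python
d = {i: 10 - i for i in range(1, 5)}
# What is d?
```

{1: 9, 2: 8, 3: 7, 4: 6}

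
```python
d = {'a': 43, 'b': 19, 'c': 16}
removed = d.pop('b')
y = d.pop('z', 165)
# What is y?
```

After line 1: d = {'a': 43, 'b': 19, 'c': 16}
After line 2 (pop 'b' returns 19): d = {'a': 43, 'c': 16}, removed = 19
After line 3 (pop 'z' missing, returns default 165): d = {'a': 43, 'c': 16}, y = 165

165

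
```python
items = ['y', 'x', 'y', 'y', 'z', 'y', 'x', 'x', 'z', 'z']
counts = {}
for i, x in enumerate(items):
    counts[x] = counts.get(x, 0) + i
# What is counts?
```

Initial: counts = {}, items = ['y', 'x', 'y', 'y', 'z', 'y', 'x', 'x', 'z', 'z']
i=0, x='y': counts = {'y': 0}
i=1, x='x': counts = {'y': 0, 'x': 1}
i=2, x='y': counts = {'y': 2, 'x': 1}
i=3, x='y': counts = {'y': 5, 'x': 1}
i=4, x='z': counts = {'y': 5, 'x': 1, 'z': 4}
i=5, x='y': counts = {'y': 10, 'x': 1, 'z': 4}
i=6, x='x': counts = {'y': 10, 'x': 7, 'z': 4}
i=7, x='x': counts = {'y': 10, 'x': 14, 'z': 4}
i=8, x='z': counts = {'y': 10, 'x': 14, 'z': 12}
i=9, x='z': counts = {'y': 10, 'x': 14, 'z': 21}

{'y': 10, 'x': 14, 'z': 21}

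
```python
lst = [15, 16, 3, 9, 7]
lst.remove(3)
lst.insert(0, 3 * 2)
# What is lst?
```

After line 1: lst = [15, 16, 3, 9, 7]
After line 2 (remove first 3): lst = [15, 16, 9, 7]
After line 3 (insert 6 at index 0): lst = [6, 15, 16, 9, 7]

[6, 15, 16, 9, 7]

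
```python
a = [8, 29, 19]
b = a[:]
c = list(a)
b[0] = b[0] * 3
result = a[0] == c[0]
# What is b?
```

After line 1: a = [8, 29, 19]
After line 2 (b = a[:], copy): a = [8, 29, 19], b = [8, 29, 19]
After line 3 (c = list(a) is a copy, new object): c = [8, 29, 19]
After line 4 (b[0] = 8 * 3 = 24; only b mutates (copy)): a = [8, 29, 19], b = [24, 29, 19], c = [8, 29, 19]
After line 5 (a[0] = 8, c[0] = 8; result = True)

[24, 29, 19]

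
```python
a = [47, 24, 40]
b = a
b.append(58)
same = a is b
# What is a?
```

After line 1: a = [47, 24, 40]
After line 2 (b = a is an alias, same object): a = [47, 24, 40], b = [47, 24, 40]
After line 3 (b.append mutates the shared list): a = [47, 24, 40, 58], b = [47, 24, 40, 58]
After line 4 (same = a is b; same object -> True): same = True

[47, 24, 40, 58]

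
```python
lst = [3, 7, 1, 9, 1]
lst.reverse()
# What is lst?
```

[1, 9, 1, 7, 3]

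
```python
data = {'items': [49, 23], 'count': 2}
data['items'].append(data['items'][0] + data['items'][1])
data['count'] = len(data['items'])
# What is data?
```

After line 1: data = {'items': [49, 23], 'count': 2}
After line 2 (append 49 + 23 = 72): data = {'items': [49, 23, 72], 'count': 2}
After line 3 (count = len(items) = 3): data = {'items': [49, 23, 72], 'count': 3}

{'items': [49, 23, 72], 'count': 3}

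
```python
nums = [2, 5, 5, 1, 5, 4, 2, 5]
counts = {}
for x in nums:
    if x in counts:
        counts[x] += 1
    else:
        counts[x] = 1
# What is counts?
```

Initial: counts = {}, nums = [2, 5, 5, 1, 5, 4, 2, 5]
See 2: counts = {2: 1}
See 5: counts = {2: 1, 5: 1}
See 5: counts = {2: 1, 5: 2}
See 1: counts = {2: 1, 5: 2, 1: 1}
See 5: counts = {2: 1, 5: 3, 1: 1}
See 4: counts = {2: 1, 5: 3, 1: 1, 4: 1}
See 2: counts = {2: 2, 5: 3, 1: 1, 4: 1}
See 5: counts = {2: 2, 5: 4, 1: 1, 4: 1}

{2: 2, 5: 4, 1: 1, 4: 1}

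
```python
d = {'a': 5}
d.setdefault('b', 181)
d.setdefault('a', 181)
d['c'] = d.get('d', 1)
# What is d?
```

After line 1: d = {'a': 5}
After line 2 (setdefault adds 'b'=181): d = {'a': 5, 'b': 181}
After line 3 (setdefault 'a' no-op, already exists): d = {'a': 5, 'b': 181}
After line 4 (get('d', 1) returns default since 'd' not in d): d = {'a': 5, 'b': 181, 'c': 1}

{'a': 5, 'b': 181, 'c': 1}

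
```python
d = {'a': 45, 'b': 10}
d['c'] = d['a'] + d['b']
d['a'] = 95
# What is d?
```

After line 1: d = {'a': 45, 'b': 10}
After line 2 (d['c'] = 45 + 10): d = {'a': 45, 'b': 10, 'c': 55}
After line 3: d = {'a': 95, 'b': 10, 'c': 55}

{'a': 95, 'b': 10, 'c': 55}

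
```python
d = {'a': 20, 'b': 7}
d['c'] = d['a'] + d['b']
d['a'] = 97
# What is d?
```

After line 1: d = {'a': 20, 'b': 7}
After line 2 (d['c'] = 20 + 7): d = {'a': 20, 'b': 7, 'c': 27}
After line 3: d = {'a': 97, 'b': 7, 'c': 27}

{'a': 97, 'b': 7, 'c': 27}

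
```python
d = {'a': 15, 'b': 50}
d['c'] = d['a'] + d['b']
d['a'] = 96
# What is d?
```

After line 1: d = {'a': 15, 'b': 50}
After line 2 (d['c'] = 15 + 50): d = {'a': 15, 'b': 50, 'c': 65}
After line 3: d = {'a': 96, 'b': 50, 'c': 65}

{'a': 96, 'b': 50, 'c': 65}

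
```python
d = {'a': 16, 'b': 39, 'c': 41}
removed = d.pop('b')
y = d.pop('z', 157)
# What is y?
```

After line 1: d = {'a': 16, 'b': 39, 'c': 41}
After line 2 (pop 'b' returns 39): d = {'a': 16, 'c': 41}, removed = 39
After line 3 (pop 'z' missing, returns default 157): d = {'a': 16, 'c': 41}, y = 157

157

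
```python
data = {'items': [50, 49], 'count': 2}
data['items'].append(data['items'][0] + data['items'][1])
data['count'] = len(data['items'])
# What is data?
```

After line 1: data = {'items': [50, 49], 'count': 2}
After line 2 (append 50 + 49 = 99): data = {'items': [50, 49, 99], 'count': 2}
After line 3 (count = len(items) = 3): data = {'items': [50, 49, 99], 'count': 3}

{'items': [50, 49, 99], 'count': 3}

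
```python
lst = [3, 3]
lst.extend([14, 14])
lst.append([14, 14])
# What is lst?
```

After line 1: lst = [3, 3]
After line 2 (extend unpacks [14, 14]): lst = [3, 3, 14, 14]
After line 3 (append adds [14, 14] as single element): lst = [3, 3, 14, 14, [14, 14]]

[3, 3, 14, 14, [14, 14]]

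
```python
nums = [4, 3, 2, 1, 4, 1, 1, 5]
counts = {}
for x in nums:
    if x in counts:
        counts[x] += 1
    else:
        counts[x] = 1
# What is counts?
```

Initial: counts = {}, nums = [4, 3, 2, 1, 4, 1, 1, 5]
See 4: counts = {4: 1}
See 3: counts = {4: 1, 3: 1}
See 2: counts = {4: 1, 3: 1, 2: 1}
See 1: counts = {4: 1, 3: 1, 2: 1, 1: 1}
See 4: counts = {4: 2, 3: 1, 2: 1, 1: 1}
See 1: counts = {4: 2, 3: 1, 2: 1, 1: 2}
See 1: counts = {4: 2, 3: 1, 2: 1, 1: 3}
See 5: counts = {4: 2, 3: 1, 2: 1, 1: 3, 5: 1}

{4: 2, 3: 1, 2: 1, 1: 3, 5: 1}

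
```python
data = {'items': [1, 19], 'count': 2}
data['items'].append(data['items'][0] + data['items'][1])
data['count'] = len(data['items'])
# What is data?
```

After line 1: data = {'items': [1, 19], 'count': 2}
After line 2 (append 1 + 19 = 20): data = {'items': [1, 19, 20], 'count': 2}
After line 3 (count = len(items) = 3): data = {'items': [1, 19, 20], 'count': 3}

{'items': [1, 19, 20], 'count': 3}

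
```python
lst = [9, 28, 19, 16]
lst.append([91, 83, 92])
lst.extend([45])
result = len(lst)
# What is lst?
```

After line 1: lst = [9, 28, 19, 16]
After line 2 (append adds [91, 83, 92] as single element): lst = [9, 28, 19, 16, [91, 83, 92]]
After line 3 (extend unpacks [45], adds 45): lst = [9, 28, 19, 16, [91, 83, 92], 45]
After line 4: result = len(lst) = 6

[9, 28, 19, 16, [91, 83, 92], 45]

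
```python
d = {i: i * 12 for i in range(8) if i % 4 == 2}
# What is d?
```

{2: 24, 6: 72}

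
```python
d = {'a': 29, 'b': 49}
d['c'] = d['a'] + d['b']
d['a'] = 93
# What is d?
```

After line 1: d = {'a': 29, 'b': 49}
After line 2 (d['c'] = 29 + 49): d = {'a': 29, 'b': 49, 'c': 78}
After line 3: d = {'a': 93, 'b': 49, 'c': 78}

{'a': 93, 'b': 49, 'c': 78}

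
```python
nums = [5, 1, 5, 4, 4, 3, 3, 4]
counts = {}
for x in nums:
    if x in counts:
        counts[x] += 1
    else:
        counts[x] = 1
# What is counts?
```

Initial: counts = {}, nums = [5, 1, 5, 4, 4, 3, 3, 4]
See 5: counts = {5: 1}
See 1: counts = {5: 1, 1: 1}
See 5: counts = {5: 2, 1: 1}
See 4: counts = {5: 2, 1: 1, 4: 1}
See 4: counts = {5: 2, 1: 1, 4: 2}
See 3: counts = {5: 2, 1: 1, 4: 2, 3: 1}
See 3: counts = {5: 2, 1: 1, 4: 2, 3: 2}
See 4: counts = {5: 2, 1: 1, 4: 3, 3: 2}

{5: 2, 1: 1, 4: 3, 3: 2}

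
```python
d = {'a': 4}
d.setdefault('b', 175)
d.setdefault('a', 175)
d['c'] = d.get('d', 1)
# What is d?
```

After line 1: d = {'a': 4}
After line 2 (setdefault adds 'b'=175): d = {'a': 4, 'b': 175}
After line 3 (setdefault 'a' no-op, already exists): d = {'a': 4, 'b': 175}
After line 4 (get('d', 1) returns default since 'd' not in d): d = {'a': 4, 'b': 175, 'c': 1}

{'a': 4, 'b': 175, 'c': 1}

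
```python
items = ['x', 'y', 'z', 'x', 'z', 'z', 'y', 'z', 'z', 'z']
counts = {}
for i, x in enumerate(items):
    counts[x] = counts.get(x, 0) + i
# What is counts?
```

Initial: counts = {}, items = ['x', 'y', 'z', 'x', 'z', 'z', 'y', 'z', 'z', 'z']
i=0, x='x': counts = {'x': 0}
i=1, x='y': counts = {'x': 0, 'y': 1}
i=2, x='z': counts = {'x': 0, 'y': 1, 'z': 2}
i=3, x='x': counts = {'x': 3, 'y': 1, 'z': 2}
i=4, x='z': counts = {'x': 3, 'y': 1, 'z': 6}
i=5, x='z': counts = {'x': 3, 'y': 1, 'z': 11}
i=6, x='y': counts = {'x': 3, 'y': 7, 'z': 11}
i=7, x='z': counts = {'x': 3, 'y': 7, 'z': 18}
i=8, x='z': counts = {'x': 3, 'y': 7, 'z': 26}
i=9, x='z': counts = {'x': 3, 'y': 7, 'z': 35}

{'x': 3, 'y': 7, 'z': 35}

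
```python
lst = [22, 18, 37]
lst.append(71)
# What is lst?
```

[22, 18, 37, 71]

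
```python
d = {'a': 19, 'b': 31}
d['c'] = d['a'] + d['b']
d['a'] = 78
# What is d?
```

After line 1: d = {'a': 19, 'b': 31}
After line 2 (d['c'] = 19 + 31): d = {'a': 19, 'b': 31, 'c': 50}
After line 3: d = {'a': 78, 'b': 31, 'c': 50}

{'a': 78, 'b': 31, 'c': 50}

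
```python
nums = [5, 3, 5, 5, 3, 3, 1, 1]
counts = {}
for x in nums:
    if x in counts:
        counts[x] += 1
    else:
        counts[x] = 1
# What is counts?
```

Initial: counts = {}, nums = [5, 3, 5, 5, 3, 3, 1, 1]
See 5: counts = {5: 1}
See 3: counts = {5: 1, 3: 1}
See 5: counts = {5: 2, 3: 1}
See 5: counts = {5: 3, 3: 1}
See 3: counts = {5: 3, 3: 2}
See 3: counts = {5: 3, 3: 3}
See 1: counts = {5: 3, 3: 3, 1: 1}
See 1: counts = {5: 3, 3: 3, 1: 2}

{5: 3, 3: 3, 1: 2}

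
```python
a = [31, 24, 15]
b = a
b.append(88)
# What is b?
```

After line 1: a = [31, 24, 15]
After line 2 (b = a is an alias, same object): a = [31, 24, 15], b = [31, 24, 15]
After line 3 (b.append mutates the shared list): a = [31, 24, 15, 88], b = [31, 24, 15, 88]

[31, 24, 15, 88]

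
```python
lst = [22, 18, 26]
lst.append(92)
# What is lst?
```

[22, 18, 26, 92]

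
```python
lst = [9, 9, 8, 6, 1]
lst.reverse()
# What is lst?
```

[1, 6, 8, 9, 9]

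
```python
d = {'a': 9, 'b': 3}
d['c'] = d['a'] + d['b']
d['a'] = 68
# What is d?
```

After line 1: d = {'a': 9, 'b': 3}
After line 2 (d['c'] = 9 + 3): d = {'a': 9, 'b': 3, 'c': 12}
After line 3: d = {'a': 68, 'b': 3, 'c': 12}

{'a': 68, 'b': 3, 'c': 12}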